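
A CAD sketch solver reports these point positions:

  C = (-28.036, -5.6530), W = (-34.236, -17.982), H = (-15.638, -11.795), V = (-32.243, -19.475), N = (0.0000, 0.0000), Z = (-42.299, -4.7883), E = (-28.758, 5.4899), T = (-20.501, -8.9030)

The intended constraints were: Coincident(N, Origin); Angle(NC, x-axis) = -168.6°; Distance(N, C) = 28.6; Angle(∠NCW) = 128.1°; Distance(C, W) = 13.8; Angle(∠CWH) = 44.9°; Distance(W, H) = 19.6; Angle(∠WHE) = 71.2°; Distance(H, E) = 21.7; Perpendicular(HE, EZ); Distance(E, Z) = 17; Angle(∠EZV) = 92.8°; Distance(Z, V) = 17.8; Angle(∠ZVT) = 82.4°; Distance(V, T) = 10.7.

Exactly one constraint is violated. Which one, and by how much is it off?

Distance(V, T) = 10.7 — off by 5.10.

N = (0.00, 0.00) ✓; NC at -168.6° ✓; |NC| = 28.60 ✓; ∠NCW = 128.1° ✓; |CW| = 13.80 ✓; ∠CWH = 44.90° ✓; |WH| = 19.60 ✓; ∠WHE = 71.20° ✓; |HE| = 21.70 ✓; ∠(HE, EZ) = 90.00° ✓; |EZ| = 17.00 ✓; ∠EZV = 92.80° ✓; |ZV| = 17.80 ✓; ∠ZVT = 82.40° ✓; |VT| = 15.80 ✗.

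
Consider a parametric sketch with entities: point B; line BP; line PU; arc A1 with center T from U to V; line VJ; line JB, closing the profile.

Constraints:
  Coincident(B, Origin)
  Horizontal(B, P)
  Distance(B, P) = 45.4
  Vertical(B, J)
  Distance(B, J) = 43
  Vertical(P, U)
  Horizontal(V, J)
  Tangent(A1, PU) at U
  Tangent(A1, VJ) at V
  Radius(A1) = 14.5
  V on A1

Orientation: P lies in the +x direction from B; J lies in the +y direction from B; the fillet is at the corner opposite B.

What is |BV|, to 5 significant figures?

52.951

B is at the origin; B and P share the same y with |BP| = 45.4 and P on the +x side, so P = (45.400, 0.0000). BJ is vertical with |BJ| = 43.0 and J on the +y side, so J = (0.0000, 43.000). The virtual corner opposite B is at (45.400, 43.000). Since A1 is tangent to PU there, TU ⟂ PU and tangency of A1 to VJ means the radius TV is perpendicular to VJ, with radius 14.5, so the center T sits 14.5 in from both sides at T = (30.900, 28.500). That places the tangent points at U = (45.400, 28.500) on PU and V = (30.900, 43.000) on VJ. Then |BV| = |V − B| = 52.951.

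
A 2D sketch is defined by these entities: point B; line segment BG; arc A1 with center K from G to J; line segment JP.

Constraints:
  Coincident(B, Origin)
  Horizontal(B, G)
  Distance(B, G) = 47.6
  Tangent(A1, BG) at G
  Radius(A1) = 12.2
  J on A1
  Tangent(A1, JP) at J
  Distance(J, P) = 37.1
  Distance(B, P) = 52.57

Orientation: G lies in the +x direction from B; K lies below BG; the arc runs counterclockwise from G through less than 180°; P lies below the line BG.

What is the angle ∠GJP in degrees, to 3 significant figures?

142°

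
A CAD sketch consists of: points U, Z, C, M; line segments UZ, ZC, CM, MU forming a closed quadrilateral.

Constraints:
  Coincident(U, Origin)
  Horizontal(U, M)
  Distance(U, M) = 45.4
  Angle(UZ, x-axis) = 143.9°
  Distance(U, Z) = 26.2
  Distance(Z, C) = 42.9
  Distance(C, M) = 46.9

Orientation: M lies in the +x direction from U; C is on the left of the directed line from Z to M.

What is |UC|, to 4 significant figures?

40.03

U is at the origin; U and M share the same y with |UM| = 45.4 and M in +x, so M = (45.4, 0). UZ runs at 143.9° with |UZ| = 26.2, so Z = (-21.17, 15.44). C is determined by |ZC| = 42.9 and |CM| = 46.9 together: it lies at the intersection of circle(Z, 42.9) and circle(M, 46.9). With |ZM| = 68.34, the foot of the radical line on ZM is 31.54 from Z and the perpendicular offset is √(42.9² − 31.54²) = 29.08. Taking the left-of-ZM solution: C = (16.12, 36.64).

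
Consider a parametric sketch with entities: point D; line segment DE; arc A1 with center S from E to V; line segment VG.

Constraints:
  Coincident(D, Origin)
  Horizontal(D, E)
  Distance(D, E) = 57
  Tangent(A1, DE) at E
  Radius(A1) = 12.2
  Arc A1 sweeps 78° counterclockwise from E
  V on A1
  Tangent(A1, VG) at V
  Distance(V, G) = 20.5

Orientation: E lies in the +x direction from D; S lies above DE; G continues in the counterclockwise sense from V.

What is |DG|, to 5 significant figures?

78.998

On A1, E sits at bearing -90° from S; a 78° counterclockwise sweep puts V at bearing -12°, so V = S + 12.2·(cos -12°, sin -12°) = (68.933, 9.6635). A1 meets VG tangentially, so SV is at right angles to VG, so VG runs along (−sin -12°, cos -12°); with |VG| = 20.5, G = (73.196, 29.716). Then |DG| = |G − D| = 78.998.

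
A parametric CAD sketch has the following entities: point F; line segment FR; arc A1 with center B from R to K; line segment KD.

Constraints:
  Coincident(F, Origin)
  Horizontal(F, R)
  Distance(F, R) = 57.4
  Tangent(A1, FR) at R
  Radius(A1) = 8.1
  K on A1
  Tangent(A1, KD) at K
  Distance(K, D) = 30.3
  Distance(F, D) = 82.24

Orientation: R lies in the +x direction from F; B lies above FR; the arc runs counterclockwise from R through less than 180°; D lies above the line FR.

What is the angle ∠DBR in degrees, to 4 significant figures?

146.3°

Checks: |FR| = 57.40 ✓; |BK| = 8.100 ✓; ∠(BK, KD) = 90.00° ✓; |KD| = 30.30 ✓; |FD| = 82.24 ✓.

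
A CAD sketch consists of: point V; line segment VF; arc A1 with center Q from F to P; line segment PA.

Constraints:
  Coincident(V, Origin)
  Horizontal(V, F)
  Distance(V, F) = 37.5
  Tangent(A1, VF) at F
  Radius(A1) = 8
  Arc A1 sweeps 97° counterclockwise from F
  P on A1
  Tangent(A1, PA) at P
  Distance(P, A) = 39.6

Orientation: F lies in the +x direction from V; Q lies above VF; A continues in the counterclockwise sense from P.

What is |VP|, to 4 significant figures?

46.32

V is at the origin; VF is horizontal with |VF| = 37.5 and F on the +x side, so F = (37.50, 0.000). Since A1 is tangent to VF there, QF ⟂ VF, so Q = F + (0, 8) = (37.50, 8.000). On A1, F sits at bearing -90° from Q; a 97° counterclockwise sweep puts P at bearing 7°, so P = Q + 8.0·(cos 7°, sin 7°) = (45.44, 8.975). Then |VP| = |P − V| = 46.32.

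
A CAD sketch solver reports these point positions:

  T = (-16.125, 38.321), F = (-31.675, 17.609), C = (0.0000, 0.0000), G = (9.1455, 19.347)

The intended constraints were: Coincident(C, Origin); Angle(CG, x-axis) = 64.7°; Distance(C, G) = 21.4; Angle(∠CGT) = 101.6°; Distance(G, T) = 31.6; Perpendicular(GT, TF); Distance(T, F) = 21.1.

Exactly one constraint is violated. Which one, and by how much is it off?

Distance(T, F) = 21.1 — off by 4.80.

C = (0.00, 0.00) ✓; CG at 64.70° ✓; |CG| = 21.40 ✓; ∠CGT = 101.6° ✓; |GT| = 31.60 ✓; ∠(GT, TF) = 90.00° ✓; |TF| = 25.90 ✗.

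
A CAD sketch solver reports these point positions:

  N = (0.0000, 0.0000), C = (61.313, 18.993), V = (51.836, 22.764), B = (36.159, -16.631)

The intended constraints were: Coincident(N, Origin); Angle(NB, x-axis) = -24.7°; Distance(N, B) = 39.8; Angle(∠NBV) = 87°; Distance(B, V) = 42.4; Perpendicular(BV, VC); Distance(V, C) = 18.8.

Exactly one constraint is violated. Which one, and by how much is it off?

Distance(V, C) = 18.8 — off by 8.60.

N = (0.00, 0.00) ✓; NB at -24.70° ✓; |NB| = 39.80 ✓; ∠NBV = 87.00° ✓; |BV| = 42.40 ✓; ∠(BV, VC) = 90.00° ✓; |VC| = 10.20 ✗.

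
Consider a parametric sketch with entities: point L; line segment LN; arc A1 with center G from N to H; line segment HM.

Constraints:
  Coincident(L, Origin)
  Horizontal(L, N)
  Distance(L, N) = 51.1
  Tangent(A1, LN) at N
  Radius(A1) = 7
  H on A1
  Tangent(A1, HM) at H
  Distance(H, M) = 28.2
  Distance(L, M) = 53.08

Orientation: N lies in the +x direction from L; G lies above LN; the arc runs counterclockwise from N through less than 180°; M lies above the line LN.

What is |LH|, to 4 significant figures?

57.89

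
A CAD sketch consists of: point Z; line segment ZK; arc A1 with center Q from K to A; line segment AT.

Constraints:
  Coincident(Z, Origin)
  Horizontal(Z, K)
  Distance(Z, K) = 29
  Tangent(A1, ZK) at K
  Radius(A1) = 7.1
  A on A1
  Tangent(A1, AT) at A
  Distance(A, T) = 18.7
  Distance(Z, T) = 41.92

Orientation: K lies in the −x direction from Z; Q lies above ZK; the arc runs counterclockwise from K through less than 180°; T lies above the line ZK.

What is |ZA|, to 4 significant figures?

25.21

Checks: ∠(QK, KZ) = 90.00° ✓; |QK| = 7.100 ✓; |QA| = 7.100 ✓; ∠(QA, AT) = 90.00° ✓; |AT| = 18.70 ✓; |ZT| = 41.92 ✓.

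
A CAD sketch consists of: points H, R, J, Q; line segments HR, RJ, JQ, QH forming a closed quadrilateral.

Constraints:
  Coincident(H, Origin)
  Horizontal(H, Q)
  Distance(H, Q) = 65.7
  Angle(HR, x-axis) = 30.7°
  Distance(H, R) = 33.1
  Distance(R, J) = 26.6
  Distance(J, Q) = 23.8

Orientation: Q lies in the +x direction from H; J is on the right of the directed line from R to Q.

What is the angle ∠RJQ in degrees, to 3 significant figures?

108°

Checks: |RJ| = 26.60 ✓; |JQ| = 23.80 ✓.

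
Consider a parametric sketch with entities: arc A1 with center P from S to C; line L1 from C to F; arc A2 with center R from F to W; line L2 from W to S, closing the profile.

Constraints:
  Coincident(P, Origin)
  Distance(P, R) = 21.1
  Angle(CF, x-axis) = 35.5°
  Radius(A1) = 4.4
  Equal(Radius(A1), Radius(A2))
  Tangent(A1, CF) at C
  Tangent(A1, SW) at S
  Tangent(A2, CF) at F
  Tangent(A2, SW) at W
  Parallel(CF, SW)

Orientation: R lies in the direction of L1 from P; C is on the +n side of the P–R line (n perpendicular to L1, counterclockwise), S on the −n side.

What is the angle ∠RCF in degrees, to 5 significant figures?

11.779°

The slot axis is L1's direction at 35.5°, so u = (cos 35.5°, sin 35.5°) = (0.81412, 0.58070) and n = (−sin 35.5°, cos 35.5°) = (-0.58070, 0.81412). P is at the origin and R lies 21.1 along u from P, so R = 21.1·u = (17.178, 12.253). Tangency of A1 to both parallel lines with radius 4.4 puts C and S at P ± 4.4·n: C = (-2.5551, 3.5821), S = (2.5551, -3.5821). Equal radii place F and W the same way about R: F = R + 4.4·n = (14.623, 15.835), W = R − 4.4·n = (19.733, 8.6707). Then cos ∠RCF = CR·CF / (|CR||CF|), giving 11.779°.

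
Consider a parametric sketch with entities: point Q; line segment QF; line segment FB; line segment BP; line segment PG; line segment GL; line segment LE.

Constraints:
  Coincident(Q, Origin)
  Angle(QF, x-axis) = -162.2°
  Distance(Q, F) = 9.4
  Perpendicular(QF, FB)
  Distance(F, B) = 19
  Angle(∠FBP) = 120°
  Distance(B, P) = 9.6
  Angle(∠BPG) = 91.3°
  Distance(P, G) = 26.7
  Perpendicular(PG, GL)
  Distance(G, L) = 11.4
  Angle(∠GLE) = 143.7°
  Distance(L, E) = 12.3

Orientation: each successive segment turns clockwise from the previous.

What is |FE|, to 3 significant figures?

3.87

Q is at the origin; QF runs at -162.2° with length 9.4, so F = (-8.95, -2.87). QF is perpendicular to FB, so FB runs at 108°; with |FB| = 19.0, B = (-14.8, 15.2). ∠FBP = 120.0° gives BP at 47.8° from the x-axis; with |BP| = 9.6, P = (-8.31, 22.3). ∠BPG = 91.3° gives PG at -40.9° from the x-axis; with |PG| = 26.7, G = (11.9, 4.85). The perpendicularity gives GL at right angles to PG, so GL runs at -131°; with |GL| = 11.4, L = (4.41, -3.77). ∠GLE = 143.7° gives LE at -167° from the x-axis; with |LE| = 12.3, E = (-7.59, -6.49). Then |FE| = |E − F| = 3.87.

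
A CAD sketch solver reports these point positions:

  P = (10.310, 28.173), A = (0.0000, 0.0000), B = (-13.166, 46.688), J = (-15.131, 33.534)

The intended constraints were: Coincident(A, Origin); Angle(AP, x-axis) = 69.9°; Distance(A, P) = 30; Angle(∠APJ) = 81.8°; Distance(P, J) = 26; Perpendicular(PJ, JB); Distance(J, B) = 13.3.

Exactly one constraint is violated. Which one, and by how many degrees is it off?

Perpendicular(PJ, JB) — off by 3.40°.

A = (0.00, 0.00) ✓; AP at 69.90° ✓; |AP| = 30.00 ✓; ∠APJ = 81.80° ✓; |PJ| = 26.00 ✓; ∠(PJ, JB) = 86.60° ✗; |JB| = 13.30 ✓.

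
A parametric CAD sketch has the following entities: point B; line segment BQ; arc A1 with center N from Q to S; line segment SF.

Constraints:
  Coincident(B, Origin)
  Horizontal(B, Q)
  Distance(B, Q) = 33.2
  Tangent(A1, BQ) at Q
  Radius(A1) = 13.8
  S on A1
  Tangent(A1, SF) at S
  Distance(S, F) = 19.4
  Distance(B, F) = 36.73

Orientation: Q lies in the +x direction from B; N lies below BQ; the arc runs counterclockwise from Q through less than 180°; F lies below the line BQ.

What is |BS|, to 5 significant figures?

23.233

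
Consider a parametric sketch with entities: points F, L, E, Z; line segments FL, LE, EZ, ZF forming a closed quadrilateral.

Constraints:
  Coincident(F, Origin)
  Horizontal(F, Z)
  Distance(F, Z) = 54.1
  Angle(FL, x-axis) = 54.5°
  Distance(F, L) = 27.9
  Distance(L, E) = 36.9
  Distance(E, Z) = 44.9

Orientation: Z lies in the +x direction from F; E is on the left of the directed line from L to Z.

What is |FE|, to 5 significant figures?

63.939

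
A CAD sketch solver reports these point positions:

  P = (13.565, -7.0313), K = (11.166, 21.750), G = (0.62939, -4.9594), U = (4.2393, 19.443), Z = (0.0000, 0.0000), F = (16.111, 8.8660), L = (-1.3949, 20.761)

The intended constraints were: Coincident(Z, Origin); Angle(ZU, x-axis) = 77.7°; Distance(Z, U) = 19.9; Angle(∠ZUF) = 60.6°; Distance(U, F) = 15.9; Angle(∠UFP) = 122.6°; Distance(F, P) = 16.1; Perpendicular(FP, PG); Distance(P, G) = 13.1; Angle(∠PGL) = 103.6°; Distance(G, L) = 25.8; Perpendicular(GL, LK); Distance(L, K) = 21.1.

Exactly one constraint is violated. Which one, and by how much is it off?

Distance(L, K) = 21.1 — off by 8.50.

Z = (0.00, 0.00) ✓; ZU at 77.70° ✓; |ZU| = 19.90 ✓; ∠ZUF = 60.60° ✓; |UF| = 15.90 ✓; ∠UFP = 122.6° ✓; |FP| = 16.10 ✓; ∠(FP, PG) = 90.00° ✓; |PG| = 13.10 ✓; ∠PGL = 103.6° ✓; |GL| = 25.80 ✓; ∠(GL, LK) = 90.00° ✓; |LK| = 12.60 ✗.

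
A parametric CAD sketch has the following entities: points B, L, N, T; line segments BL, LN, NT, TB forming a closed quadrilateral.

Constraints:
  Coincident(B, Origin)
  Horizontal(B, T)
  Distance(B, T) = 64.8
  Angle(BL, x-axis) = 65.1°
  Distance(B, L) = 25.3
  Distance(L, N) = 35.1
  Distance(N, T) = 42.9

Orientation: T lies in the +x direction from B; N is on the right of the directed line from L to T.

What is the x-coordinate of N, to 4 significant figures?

23.05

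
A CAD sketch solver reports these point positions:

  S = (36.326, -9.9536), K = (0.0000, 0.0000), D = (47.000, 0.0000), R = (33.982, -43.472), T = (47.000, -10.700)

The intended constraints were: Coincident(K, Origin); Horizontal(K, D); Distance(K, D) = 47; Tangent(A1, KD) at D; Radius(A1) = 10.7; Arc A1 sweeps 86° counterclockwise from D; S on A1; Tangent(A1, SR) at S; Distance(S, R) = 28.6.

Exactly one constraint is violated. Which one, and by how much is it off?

Distance(S, R) = 28.6 — off by 5.00.

K = (0.00, 0.00) ✓; K.y = 0.00, D.y = 0.00 ✓; |KD| = 47.00 ✓; ∠(TD, DK) = 90.00° ✓; |TD| = 10.70 ✓; bearing(T→S) − bearing(T→D) = 86.00° ✓; |TS| = 10.70 ✓; ∠(TS, SR) = 90.00° ✓; |SR| = 33.60 ✗.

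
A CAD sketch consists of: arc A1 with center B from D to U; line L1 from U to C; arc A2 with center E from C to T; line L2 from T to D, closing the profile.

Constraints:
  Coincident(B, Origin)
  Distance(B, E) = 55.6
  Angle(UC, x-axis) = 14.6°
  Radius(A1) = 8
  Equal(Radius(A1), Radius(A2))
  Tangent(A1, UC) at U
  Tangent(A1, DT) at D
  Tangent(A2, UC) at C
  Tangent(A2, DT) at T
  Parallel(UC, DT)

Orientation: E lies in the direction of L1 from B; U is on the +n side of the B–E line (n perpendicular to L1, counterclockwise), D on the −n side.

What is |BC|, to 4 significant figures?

56.17

The slot axis is L1's direction at 14.6°, so u = (cos 14.6°, sin 14.6°) = (0.9677, 0.2521) and n = (−sin 14.6°, cos 14.6°) = (-0.2521, 0.9677). B is at the origin and E lies 55.6 along u from B, so E = 55.6·u = (53.80, 14.02). Tangency of A1 to both parallel lines with radius 8.0 puts U and D at B ± 8.0·n: U = (-2.017, 7.742), D = (2.017, -7.742). Equal radii place C and T the same way about E: C = E + 8.0·n = (51.79, 21.76), T = E − 8.0·n = (55.82, 6.273). Then |BC| = |C − B| = 56.17.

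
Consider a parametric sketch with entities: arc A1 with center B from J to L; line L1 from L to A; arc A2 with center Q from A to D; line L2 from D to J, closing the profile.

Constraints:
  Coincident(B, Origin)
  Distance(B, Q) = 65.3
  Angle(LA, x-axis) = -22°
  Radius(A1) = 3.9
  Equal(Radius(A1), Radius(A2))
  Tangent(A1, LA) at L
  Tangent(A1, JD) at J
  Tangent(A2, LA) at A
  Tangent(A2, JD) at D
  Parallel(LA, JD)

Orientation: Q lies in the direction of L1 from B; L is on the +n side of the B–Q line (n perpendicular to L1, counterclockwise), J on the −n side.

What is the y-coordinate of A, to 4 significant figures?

-20.85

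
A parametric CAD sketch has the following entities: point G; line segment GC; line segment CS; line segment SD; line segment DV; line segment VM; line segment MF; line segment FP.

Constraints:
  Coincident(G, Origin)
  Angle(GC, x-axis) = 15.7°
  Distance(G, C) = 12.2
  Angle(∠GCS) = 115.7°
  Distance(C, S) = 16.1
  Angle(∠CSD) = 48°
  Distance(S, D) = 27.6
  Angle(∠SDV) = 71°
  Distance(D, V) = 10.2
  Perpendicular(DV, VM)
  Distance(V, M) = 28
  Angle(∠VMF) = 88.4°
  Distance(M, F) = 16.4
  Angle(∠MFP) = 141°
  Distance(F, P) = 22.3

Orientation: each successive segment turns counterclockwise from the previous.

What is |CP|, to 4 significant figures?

39.93

G is at the origin; GC runs at 15.7° with length 12.2, so C = (11.74, 3.301). ∠GCS = 115.7° gives CS at 80.00° from the x-axis; with |CS| = 16.1, S = (14.54, 19.16). ∠CSD = 48.0° gives SD at -148.0° from the x-axis; with |SD| = 27.6, D = (-8.866, 4.531). ∠SDV = 71.0° gives DV at -39.00° from the x-axis; with |DV| = 10.2, V = (-0.9387, -1.888). DV is perpendicular to VM, so VM runs at 51.00°; with |VM| = 28.0, M = (16.68, 19.87). ∠VMF = 88.4° gives MF at 142.6° from the x-axis; with |MF| = 16.4, F = (3.654, 29.83). ∠MFP = 141.0° gives FP at -178.4° from the x-axis; with |FP| = 22.3, P = (-18.64, 29.21). Then |CP| = |P − C| = 39.93.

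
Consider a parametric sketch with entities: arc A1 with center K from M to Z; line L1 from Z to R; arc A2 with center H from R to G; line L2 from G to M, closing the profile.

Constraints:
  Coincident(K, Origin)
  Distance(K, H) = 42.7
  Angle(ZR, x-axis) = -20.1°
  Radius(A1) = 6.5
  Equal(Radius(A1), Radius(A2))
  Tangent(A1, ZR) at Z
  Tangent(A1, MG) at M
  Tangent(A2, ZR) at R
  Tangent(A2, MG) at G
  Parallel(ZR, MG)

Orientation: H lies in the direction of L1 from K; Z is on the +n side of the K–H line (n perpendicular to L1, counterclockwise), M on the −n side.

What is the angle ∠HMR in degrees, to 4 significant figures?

8.277°

The slot axis is L1's direction at -20.1°, so u = (cos -20.1°, sin -20.1°) = (0.9391, -0.3437) and n = (−sin -20.1°, cos -20.1°) = (0.3437, 0.9391). K is at the origin and H lies 42.7 along u from K, so H = 42.7·u = (40.10, -14.67). Tangency of A1 to both parallel lines with radius 6.5 puts Z and M at K ± 6.5·n: Z = (2.234, 6.104), M = (-2.234, -6.104). Equal radii place R and G the same way about H: R = H + 6.5·n = (42.33, -8.570), G = H − 6.5·n = (37.87, -20.78). Then cos ∠HMR = MH·MR / (|MH||MR|), giving 8.277°.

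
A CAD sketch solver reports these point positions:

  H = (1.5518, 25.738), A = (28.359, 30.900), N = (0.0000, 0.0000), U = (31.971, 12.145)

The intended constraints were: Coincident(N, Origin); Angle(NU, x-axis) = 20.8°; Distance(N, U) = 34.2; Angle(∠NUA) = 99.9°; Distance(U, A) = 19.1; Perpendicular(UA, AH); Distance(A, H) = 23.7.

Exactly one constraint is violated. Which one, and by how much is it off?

Distance(A, H) = 23.7 — off by 3.60.

N = (0.00, 0.00) ✓; NU at 20.80° ✓; |NU| = 34.20 ✓; ∠NUA = 99.90° ✓; |UA| = 19.10 ✓; ∠(UA, AH) = 90.00° ✓; |AH| = 27.30 ✗.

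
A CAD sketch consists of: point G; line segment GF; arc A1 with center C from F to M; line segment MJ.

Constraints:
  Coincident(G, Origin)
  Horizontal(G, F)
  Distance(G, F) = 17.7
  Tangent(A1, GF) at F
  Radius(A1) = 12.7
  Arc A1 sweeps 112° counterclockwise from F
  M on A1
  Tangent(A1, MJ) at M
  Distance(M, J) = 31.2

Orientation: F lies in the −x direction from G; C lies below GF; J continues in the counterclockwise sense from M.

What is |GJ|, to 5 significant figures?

49.679

On A1, F sits at bearing 90° from C; a 112° counterclockwise sweep puts M at bearing 202°, so M = C + 12.7·(cos 202°, sin 202°) = (-29.475, -17.458). A1 meets MJ tangentially, so CM is at right angles to MJ, so MJ runs along (−sin 202°, cos 202°); with |MJ| = 31.2, J = (-17.788, -46.386). Then |GJ| = |J − G| = 49.679.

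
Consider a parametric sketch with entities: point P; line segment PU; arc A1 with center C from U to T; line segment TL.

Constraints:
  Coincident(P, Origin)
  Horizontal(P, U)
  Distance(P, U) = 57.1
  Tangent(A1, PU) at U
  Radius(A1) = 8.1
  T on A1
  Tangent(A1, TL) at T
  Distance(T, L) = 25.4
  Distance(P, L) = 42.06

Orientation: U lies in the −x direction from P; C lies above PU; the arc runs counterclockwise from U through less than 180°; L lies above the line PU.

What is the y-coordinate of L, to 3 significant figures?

23.2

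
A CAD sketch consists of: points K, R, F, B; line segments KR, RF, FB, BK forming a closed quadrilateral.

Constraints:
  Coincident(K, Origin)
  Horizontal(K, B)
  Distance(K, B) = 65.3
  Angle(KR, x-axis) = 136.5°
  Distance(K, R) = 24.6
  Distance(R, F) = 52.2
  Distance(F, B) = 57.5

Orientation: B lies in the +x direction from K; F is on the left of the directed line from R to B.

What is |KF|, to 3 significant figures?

51.1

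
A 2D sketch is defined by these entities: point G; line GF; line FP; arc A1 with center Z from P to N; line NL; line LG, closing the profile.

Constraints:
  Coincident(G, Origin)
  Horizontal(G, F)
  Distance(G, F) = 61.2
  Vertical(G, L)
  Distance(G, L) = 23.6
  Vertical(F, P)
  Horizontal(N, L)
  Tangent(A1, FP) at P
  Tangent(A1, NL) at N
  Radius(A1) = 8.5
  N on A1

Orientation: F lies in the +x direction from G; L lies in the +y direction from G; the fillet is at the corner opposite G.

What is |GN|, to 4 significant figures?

57.74

G is at the origin; G and F share the same y with |GF| = 61.2 and F on the +x side, so F = (61.20, 0.000). GL is vertical with |GL| = 23.6 and L on the +y side, so L = (0.000, 23.60). The virtual corner opposite G is at (61.20, 23.60). The tangent condition forces ZP to be normal to FP and A1 meets NL tangentially, so ZN is at right angles to NL, with radius 8.5, so the center Z sits 8.5 in from both sides at Z = (52.70, 15.10). That places the tangent points at P = (61.20, 15.10) on FP and N = (52.70, 23.60) on NL. Then |GN| = |N − G| = 57.74.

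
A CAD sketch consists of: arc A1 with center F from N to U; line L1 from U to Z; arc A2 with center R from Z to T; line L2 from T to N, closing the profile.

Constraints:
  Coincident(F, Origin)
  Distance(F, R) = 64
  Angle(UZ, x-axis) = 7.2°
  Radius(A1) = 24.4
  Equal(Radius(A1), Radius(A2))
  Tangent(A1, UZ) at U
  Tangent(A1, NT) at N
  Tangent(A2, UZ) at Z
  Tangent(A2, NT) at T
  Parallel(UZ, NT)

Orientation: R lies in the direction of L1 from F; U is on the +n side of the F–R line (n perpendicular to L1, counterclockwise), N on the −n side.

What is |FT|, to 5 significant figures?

68.494

The slot axis is L1's direction at 7.2°, so u = (cos 7.2°, sin 7.2°) = (0.99211, 0.12533) and n = (−sin 7.2°, cos 7.2°) = (-0.12533, 0.99211). F is at the origin and R lies 64.0 along u from F, so R = 64.0·u = (63.495, 8.0213). Tangency of A1 to both parallel lines with radius 24.4 puts U and N at F ± 24.4·n: U = (-3.0581, 24.208), N = (3.0581, -24.208). Equal radii place Z and T the same way about R: Z = R + 24.4·n = (60.437, 32.229), T = R − 24.4·n = (66.553, -16.186). Then |FT| = |T − F| = 68.494.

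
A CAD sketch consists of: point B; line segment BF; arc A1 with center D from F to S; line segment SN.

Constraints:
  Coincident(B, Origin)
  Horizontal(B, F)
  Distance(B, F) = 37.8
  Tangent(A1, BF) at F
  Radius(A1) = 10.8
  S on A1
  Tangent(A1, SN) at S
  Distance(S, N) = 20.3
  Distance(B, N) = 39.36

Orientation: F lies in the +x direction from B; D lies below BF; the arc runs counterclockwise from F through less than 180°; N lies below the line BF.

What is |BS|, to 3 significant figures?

28.8

Checks: |DS| = 10.80 ✓; ∠(DS, SN) = 90.00° ✓; |SN| = 20.30 ✓; |BN| = 39.36 ✓.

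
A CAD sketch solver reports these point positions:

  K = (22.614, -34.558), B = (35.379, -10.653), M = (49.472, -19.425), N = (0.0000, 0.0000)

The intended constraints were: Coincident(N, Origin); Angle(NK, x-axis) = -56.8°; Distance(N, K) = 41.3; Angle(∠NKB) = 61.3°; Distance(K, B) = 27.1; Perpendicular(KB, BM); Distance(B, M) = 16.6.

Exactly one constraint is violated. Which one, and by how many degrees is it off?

Perpendicular(KB, BM) — off by 3.80°.

N = (0.00, 0.00) ✓; NK at -56.80° ✓; |NK| = 41.30 ✓; ∠NKB = 61.30° ✓; |KB| = 27.10 ✓; ∠(KB, BM) = 93.80° ✗; |BM| = 16.60 ✓.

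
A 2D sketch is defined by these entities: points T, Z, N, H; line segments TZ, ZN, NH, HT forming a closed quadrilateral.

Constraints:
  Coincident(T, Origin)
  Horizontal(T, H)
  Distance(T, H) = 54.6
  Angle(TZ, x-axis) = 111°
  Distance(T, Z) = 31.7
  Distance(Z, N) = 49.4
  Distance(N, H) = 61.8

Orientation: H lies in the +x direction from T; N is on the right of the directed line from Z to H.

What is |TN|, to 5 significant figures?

19.707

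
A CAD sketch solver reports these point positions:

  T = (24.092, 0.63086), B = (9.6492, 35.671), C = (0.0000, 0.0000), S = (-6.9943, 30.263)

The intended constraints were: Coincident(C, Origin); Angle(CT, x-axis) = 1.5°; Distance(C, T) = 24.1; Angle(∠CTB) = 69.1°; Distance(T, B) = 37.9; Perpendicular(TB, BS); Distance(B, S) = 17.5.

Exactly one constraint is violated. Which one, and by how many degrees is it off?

Perpendicular(TB, BS) — off by 4.40°.

C = (0.00, 0.00) ✓; CT at 1.500° ✓; |CT| = 24.10 ✓; ∠CTB = 69.10° ✓; |TB| = 37.90 ✓; ∠(TB, BS) = 85.60° ✗; |BS| = 17.50 ✓.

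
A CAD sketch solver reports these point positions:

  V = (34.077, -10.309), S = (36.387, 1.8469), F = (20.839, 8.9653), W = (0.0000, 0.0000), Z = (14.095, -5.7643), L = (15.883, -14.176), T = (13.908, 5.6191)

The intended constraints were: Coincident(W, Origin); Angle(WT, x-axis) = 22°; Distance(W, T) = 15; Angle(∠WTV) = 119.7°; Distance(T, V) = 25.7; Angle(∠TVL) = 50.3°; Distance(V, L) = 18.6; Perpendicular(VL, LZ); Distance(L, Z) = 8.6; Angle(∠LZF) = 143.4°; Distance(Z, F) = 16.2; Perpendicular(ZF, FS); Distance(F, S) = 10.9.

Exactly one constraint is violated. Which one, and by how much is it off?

Distance(F, S) = 10.9 — off by 6.20.

W = (0.00, 0.00) ✓; WT at 22.00° ✓; |WT| = 15.00 ✓; ∠WTV = 119.7° ✓; |TV| = 25.70 ✓; ∠TVL = 50.30° ✓; |VL| = 18.60 ✓; ∠(VL, LZ) = 90.00° ✓; |LZ| = 8.600 ✓; ∠LZF = 143.4° ✓; |ZF| = 16.20 ✓; ∠(ZF, FS) = 90.00° ✓; |FS| = 17.10 ✗.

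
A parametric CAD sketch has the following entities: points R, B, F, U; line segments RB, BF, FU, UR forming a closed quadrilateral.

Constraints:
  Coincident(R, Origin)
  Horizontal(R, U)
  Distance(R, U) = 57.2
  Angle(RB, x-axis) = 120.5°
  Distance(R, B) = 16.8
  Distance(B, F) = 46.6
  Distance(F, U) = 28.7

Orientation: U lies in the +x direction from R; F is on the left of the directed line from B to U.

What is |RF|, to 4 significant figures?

43.07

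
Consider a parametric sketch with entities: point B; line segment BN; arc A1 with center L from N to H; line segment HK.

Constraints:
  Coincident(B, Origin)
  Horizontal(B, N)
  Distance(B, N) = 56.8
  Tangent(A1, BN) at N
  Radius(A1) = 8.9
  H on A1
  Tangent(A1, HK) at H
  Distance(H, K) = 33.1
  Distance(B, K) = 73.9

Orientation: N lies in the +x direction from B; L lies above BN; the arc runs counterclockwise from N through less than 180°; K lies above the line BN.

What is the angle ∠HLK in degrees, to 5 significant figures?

74.950°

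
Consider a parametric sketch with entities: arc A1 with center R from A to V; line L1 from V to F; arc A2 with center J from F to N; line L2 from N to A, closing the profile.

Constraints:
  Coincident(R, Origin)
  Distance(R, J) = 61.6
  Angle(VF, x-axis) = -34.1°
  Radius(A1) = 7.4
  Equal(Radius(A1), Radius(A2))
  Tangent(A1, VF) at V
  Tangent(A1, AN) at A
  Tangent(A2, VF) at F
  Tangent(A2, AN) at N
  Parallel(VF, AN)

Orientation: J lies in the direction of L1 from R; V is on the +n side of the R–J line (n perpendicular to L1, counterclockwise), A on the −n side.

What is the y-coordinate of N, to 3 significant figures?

-40.7

The slot axis is L1's direction at -34.1°, so u = (cos -34.1°, sin -34.1°) = (0.828, -0.561) and n = (−sin -34.1°, cos -34.1°) = (0.561, 0.828). R is at the origin and J lies 61.6 along u from R, so J = 61.6·u = (51.0, -34.5). Tangency of A1 to both parallel lines with radius 7.4 puts V and A at R ± 7.4·n: V = (4.15, 6.13), A = (-4.15, -6.13). Equal radii place F and N the same way about J: F = J + 7.4·n = (55.2, -28.4), N = J − 7.4·n = (46.9, -40.7). So N.y = -40.7.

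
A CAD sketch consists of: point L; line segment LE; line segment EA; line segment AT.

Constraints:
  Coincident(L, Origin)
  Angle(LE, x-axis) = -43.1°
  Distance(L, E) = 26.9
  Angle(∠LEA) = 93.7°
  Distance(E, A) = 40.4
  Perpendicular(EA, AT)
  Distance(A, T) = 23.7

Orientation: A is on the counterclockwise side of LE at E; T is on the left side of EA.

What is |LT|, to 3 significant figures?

42.3

L is at the origin; LE runs at -43.1° with length 26.9, so E = 26.9·(cos -43.1°, sin -43.1°) = (19.6, -18.4). ∠LEA = 93.7°, so EA runs at -43.1° + (180° − 93.7°) = 43.2° from the x-axis; with |EA| = 40.4, A = E + 40.4·(cos 43.2°, sin 43.2°) = (49.1, 9.28). The perpendicularity gives AT at right angles to EA; with |AT| = 23.7 on the left of EA, T = A + 23.7·(-0.685, 0.729) = (32.9, 26.6). Then |LT| = |T − L| = 42.3.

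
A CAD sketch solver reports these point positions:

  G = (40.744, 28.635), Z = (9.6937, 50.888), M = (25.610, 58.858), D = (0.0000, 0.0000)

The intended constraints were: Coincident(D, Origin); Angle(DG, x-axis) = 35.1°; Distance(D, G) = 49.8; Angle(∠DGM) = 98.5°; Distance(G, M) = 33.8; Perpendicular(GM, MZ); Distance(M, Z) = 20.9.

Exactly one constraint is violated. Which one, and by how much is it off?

Distance(M, Z) = 20.9 — off by 3.10.

D = (0.00, 0.00) ✓; DG at 35.10° ✓; |DG| = 49.80 ✓; ∠DGM = 98.50° ✓; |GM| = 33.80 ✓; ∠(GM, MZ) = 90.00° ✓; |MZ| = 17.80 ✗.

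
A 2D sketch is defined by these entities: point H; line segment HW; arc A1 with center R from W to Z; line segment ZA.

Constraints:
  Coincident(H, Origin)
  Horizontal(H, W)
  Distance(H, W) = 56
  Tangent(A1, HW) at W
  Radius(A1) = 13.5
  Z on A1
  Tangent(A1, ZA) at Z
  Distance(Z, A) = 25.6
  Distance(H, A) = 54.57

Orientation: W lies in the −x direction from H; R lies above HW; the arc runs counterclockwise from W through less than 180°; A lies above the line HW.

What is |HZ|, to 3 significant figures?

44.2

Checks: ∠(RW, WH) = 90.00° ✓; |RW| = 13.50 ✓; |RZ| = 13.50 ✓; ∠(RZ, ZA) = 90.00° ✓; |ZA| = 25.60 ✓; |HA| = 54.57 ✓.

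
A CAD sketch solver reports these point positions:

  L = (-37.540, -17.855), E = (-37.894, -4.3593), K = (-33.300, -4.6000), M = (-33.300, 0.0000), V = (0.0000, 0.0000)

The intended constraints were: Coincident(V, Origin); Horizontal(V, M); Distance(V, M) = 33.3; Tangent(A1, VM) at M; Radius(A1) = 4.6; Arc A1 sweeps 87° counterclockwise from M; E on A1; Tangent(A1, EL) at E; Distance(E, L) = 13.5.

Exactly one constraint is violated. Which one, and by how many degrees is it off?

Tangent(A1, EL) at E — off by 4.50°.

V = (0.00, 0.00) ✓; V.y = 0.00, M.y = 0.00 ✓; |VM| = 33.30 ✓; ∠(KM, MV) = 90.00° ✓; |KM| = 4.600 ✓; bearing(K→E) − bearing(K→M) = 87.00° ✓; |KE| = 4.600 ✓; ∠(KE, EL) = 85.50° ✗; |EL| = 13.50 ✓.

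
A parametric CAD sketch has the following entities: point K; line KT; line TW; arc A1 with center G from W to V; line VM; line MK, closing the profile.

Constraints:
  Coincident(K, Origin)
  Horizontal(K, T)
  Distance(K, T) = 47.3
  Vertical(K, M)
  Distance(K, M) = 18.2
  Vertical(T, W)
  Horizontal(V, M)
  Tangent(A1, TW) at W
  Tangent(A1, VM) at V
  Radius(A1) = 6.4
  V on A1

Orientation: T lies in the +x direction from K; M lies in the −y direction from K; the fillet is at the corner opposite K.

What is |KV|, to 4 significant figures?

44.77

K is at the origin; K and T share the same y with |KT| = 47.3 and T on the +x side, so T = (47.30, 0.000). K and M share the same x with |KM| = 18.2 and M on the −y side, so M = (0.000, -18.20). The virtual corner opposite K is at (47.30, -18.20). The tangent condition forces GW to be normal to TW and since A1 is tangent to VM there, GV ⟂ VM, with radius 6.4, so the center G sits 6.4 in from both sides at G = (40.90, -11.80). That places the tangent points at W = (47.30, -11.80) on TW and V = (40.90, -18.20) on VM. Then |KV| = |V − K| = 44.77.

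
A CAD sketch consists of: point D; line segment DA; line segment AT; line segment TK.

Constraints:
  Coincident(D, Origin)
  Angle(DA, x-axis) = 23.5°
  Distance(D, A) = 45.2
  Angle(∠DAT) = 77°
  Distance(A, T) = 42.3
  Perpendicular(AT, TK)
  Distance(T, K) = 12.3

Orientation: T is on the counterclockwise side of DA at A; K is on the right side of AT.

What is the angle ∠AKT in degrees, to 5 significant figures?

73.787°

D is at the origin; DA runs at 23.5° with length 45.2, so A = 45.2·(cos 23.5°, sin 23.5°) = (41.451, 18.023). ∠DAT = 77.0°, so AT runs at 23.5° + (180° − 77.0°) = 126.50° from the x-axis; with |AT| = 42.3, T = A + 42.3·(cos 126.50°, sin 126.50°) = (16.290, 52.027). AT ⟂ TK; with |TK| = 12.3 on the right of AT, K = T + 12.3·(0.80386, 0.59482) = (26.178, 59.343). Then cos ∠AKT = KA·KT / (|KA||KT|), giving 73.787°.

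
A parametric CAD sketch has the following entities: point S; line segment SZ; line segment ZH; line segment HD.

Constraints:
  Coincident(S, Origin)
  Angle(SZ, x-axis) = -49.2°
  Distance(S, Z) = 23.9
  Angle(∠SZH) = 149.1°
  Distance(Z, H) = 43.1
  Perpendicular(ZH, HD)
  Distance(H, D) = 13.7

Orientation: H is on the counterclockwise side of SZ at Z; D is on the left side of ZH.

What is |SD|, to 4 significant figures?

63.62

∠SZH = 149.1°, so ZH runs at -49.2° + (180° − 149.1°) = -18.30° from the x-axis; with |ZH| = 43.1, H = Z + 43.1·(cos -18.30°, sin -18.30°) = (56.54, -31.63). The perpendicularity gives HD at right angles to ZH; with |HD| = 13.7 on the left of ZH, D = H + 13.7·(0.3140, 0.9494) = (60.84, -18.62). Then |SD| = |D − S| = 63.62.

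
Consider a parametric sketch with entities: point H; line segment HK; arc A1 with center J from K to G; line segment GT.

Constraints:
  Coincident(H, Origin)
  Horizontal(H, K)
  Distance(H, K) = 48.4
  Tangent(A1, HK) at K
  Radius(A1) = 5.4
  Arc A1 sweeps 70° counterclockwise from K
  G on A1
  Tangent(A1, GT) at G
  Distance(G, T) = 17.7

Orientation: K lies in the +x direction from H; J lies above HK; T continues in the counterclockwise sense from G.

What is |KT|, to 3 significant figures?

23.0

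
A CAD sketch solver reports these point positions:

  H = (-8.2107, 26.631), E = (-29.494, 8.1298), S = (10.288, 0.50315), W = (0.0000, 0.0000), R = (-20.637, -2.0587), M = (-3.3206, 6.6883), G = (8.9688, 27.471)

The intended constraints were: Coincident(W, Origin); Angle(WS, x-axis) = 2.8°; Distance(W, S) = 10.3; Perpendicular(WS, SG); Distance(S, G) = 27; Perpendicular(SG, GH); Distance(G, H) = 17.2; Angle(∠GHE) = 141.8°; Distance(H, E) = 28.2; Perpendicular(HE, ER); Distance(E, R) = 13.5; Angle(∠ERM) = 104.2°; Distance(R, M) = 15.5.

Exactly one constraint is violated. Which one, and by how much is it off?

Distance(R, M) = 15.5 — off by 3.90.

W = (0.00, 0.00) ✓; WS at 2.800° ✓; |WS| = 10.30 ✓; ∠(WS, SG) = 90.00° ✓; |SG| = 27.00 ✓; ∠(SG, GH) = 90.00° ✓; |GH| = 17.20 ✓; ∠GHE = 141.8° ✓; |HE| = 28.20 ✓; ∠(HE, ER) = 90.00° ✓; |ER| = 13.50 ✓; ∠ERM = 104.2° ✓; |RM| = 19.40 ✗.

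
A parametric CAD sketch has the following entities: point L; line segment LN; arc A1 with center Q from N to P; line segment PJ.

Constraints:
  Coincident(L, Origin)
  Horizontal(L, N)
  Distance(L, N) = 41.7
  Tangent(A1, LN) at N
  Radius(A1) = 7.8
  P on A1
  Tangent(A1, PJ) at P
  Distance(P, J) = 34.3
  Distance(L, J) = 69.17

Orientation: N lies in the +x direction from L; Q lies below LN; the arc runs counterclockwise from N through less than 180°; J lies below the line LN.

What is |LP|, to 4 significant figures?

37.73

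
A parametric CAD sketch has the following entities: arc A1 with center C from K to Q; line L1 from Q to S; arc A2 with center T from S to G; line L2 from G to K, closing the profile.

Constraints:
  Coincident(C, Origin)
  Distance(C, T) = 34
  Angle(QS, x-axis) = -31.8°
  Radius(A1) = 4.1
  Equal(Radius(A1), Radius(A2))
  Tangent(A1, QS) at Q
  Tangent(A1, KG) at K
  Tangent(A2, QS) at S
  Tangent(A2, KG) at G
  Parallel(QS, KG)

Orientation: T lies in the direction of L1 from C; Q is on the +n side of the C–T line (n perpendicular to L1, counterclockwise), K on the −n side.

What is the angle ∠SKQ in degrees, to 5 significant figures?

76.441°

Tangency of A1 to both parallel lines with radius 4.1 puts Q and K at C ± 4.1·n: Q = (2.1605, 3.4846), K = (-2.1605, -3.4846). Equal radii place S and G the same way about T: S = T + 4.1·n = (31.057, -14.432), G = T − 4.1·n = (26.736, -21.401). Then cos ∠SKQ = KS·KQ / (|KS||KQ|), giving 76.441°.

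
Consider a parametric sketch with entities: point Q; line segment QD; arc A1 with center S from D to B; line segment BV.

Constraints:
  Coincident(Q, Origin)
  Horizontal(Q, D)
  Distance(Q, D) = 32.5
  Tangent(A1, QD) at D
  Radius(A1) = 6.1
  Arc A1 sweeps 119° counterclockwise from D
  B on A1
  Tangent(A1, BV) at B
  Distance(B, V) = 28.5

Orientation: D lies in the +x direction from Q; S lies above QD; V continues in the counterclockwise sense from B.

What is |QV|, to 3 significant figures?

41.6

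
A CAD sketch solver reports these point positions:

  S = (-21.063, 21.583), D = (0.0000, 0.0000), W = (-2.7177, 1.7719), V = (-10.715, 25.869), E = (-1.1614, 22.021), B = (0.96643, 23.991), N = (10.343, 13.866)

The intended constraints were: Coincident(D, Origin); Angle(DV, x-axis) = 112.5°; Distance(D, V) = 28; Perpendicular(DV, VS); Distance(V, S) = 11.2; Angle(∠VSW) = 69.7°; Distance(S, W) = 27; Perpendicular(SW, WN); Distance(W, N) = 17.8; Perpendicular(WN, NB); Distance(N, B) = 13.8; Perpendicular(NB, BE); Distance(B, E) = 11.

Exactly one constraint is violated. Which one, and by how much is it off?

Distance(B, E) = 11 — off by 8.10.

D = (0.00, 0.00) ✓; DV at 112.5° ✓; |DV| = 28.00 ✓; ∠(DV, VS) = 90.00° ✓; |VS| = 11.20 ✓; ∠VSW = 69.70° ✓; |SW| = 27.00 ✓; ∠(SW, WN) = 90.00° ✓; |WN| = 17.80 ✓; ∠(WN, NB) = 90.00° ✓; |NB| = 13.80 ✓; ∠(NB, BE) = 89.99° ✓; |BE| = 2.900 ✗.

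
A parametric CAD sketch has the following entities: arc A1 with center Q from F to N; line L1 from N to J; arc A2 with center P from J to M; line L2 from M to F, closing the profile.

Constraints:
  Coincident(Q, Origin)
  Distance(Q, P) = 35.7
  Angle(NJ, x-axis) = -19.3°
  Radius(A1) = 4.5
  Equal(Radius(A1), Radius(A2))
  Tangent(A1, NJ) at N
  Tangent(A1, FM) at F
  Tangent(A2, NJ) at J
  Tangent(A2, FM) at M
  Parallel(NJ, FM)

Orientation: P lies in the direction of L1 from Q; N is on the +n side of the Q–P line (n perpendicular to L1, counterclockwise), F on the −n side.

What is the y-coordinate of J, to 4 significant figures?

-7.552

The slot axis is L1's direction at -19.3°, so u = (cos -19.3°, sin -19.3°) = (0.9438, -0.3305) and n = (−sin -19.3°, cos -19.3°) = (0.3305, 0.9438). Q is at the origin and P lies 35.7 along u from Q, so P = 35.7·u = (33.69, -11.80). Tangency of A1 to both parallel lines with radius 4.5 puts N and F at Q ± 4.5·n: N = (1.487, 4.247), F = (-1.487, -4.247). Equal radii place J and M the same way about P: J = P + 4.5·n = (35.18, -7.552), M = P − 4.5·n = (32.21, -16.05). So J.y = -7.552.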